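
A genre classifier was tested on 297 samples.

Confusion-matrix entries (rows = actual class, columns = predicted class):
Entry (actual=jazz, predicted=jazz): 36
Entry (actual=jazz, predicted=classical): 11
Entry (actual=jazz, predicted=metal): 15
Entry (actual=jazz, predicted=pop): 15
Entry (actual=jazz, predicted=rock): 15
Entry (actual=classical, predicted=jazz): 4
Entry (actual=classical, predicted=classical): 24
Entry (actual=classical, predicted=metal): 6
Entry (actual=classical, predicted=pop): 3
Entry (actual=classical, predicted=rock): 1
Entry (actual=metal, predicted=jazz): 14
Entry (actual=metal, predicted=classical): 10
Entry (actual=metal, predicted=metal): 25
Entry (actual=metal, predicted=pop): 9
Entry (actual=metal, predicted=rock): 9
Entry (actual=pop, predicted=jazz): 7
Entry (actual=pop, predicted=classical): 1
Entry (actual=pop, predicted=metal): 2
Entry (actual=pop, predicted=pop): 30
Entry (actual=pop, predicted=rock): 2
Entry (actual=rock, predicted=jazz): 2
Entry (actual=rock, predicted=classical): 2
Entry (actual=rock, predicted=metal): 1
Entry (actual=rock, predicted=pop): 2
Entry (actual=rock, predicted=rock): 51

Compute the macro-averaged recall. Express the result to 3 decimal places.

0.598

Per-class recall (TP/(TP+FN)):
  jazz: TP=36, FN=11+15+15+15=56 → 36/92 = 0.3913
  classical: TP=24, FN=4+6+3+1=14 → 24/38 = 0.6316
  metal: TP=25, FN=14+10+9+9=42 → 25/67 = 0.3731
  pop: TP=30, FN=7+1+2+2=12 → 30/42 = 0.7143
  rock: TP=51, FN=2+2+1+2=7 → 51/58 = 0.8793
Macro-recall = mean = (0.3913 + 0.6316 + 0.3731 + 0.7143 + 0.8793) / 5 = 0.598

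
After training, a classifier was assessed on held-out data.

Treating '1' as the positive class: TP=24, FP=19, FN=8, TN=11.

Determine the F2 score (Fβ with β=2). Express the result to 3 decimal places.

Fβ = (1+β²)·TP / ((1+β²)·TP + β²·FN + FP), with β²=4
= 5·24 / (5·24 + 4·8 + 19) = 0.702

0.702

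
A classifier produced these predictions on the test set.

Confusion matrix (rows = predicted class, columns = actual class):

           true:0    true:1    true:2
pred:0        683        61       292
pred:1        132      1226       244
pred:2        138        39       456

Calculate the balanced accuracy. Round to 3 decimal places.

Balanced accuracy = mean of per-class recall.
  0: recall = 683/953 = 0.7167
  1: recall = 1226/1326 = 0.9246
  2: recall = 456/992 = 0.4597
Mean = (0.7167 + 0.9246 + 0.4597) / 3 = 0.700

0.700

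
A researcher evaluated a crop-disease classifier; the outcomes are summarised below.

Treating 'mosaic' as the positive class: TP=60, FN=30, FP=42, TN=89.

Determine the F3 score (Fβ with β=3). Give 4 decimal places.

0.6579

Fβ = (1+β²)·TP / ((1+β²)·TP + β²·FN + FP), with β²=9
= 10·60 / (10·60 + 9·30 + 42) = 0.6579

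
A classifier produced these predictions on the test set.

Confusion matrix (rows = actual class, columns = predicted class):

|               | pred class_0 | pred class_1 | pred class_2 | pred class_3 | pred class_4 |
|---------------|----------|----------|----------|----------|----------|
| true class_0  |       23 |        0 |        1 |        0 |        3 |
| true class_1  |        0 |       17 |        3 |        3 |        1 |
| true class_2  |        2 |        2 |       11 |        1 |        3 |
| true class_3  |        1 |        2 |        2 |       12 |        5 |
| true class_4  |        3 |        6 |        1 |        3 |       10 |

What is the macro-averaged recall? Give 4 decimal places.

0.6239

Per-class recall (TP/(TP+FN)):
  class_0: TP=23, FN=0+1+0+3=4 → 23/27 = 0.85185
  class_1: TP=17, FN=0+3+3+1=7 → 17/24 = 0.70833
  class_2: TP=11, FN=2+2+1+3=8 → 11/19 = 0.57895
  class_3: TP=12, FN=1+2+2+5=10 → 12/22 = 0.54545
  class_4: TP=10, FN=3+6+1+3=13 → 10/23 = 0.43478
Macro-recall = mean = (0.85185 + 0.70833 + 0.57895 + 0.54545 + 0.43478) / 5 = 0.6239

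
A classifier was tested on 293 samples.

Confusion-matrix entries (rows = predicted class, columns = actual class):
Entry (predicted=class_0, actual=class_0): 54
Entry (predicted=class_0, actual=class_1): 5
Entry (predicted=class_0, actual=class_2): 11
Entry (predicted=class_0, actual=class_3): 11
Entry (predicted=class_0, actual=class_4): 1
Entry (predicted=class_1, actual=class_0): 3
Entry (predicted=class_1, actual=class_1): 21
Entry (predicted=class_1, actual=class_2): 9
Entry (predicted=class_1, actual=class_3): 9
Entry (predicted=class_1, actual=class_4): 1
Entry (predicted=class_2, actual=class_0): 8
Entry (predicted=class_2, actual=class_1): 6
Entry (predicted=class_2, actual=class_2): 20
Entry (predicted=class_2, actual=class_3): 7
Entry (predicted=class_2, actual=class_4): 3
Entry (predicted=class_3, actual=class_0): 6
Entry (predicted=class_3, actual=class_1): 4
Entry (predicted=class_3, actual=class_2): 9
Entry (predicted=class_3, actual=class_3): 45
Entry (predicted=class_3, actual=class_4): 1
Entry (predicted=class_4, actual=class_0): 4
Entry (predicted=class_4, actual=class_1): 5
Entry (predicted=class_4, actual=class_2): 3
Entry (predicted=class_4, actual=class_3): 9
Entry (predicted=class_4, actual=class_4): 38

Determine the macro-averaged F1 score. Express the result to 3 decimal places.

0.592

Per-class F1 score (2·TP/(2·TP+FP+FN)):
  class_0: TP=54, FP=5+11+11+1=28, FN=3+8+6+4=21 → 108/157 = 0.6879
  class_1: TP=21, FP=3+9+9+1=22, FN=5+6+4+5=20 → 42/84 = 0.5000
  class_2: TP=20, FP=8+6+7+3=24, FN=11+9+9+3=32 → 40/96 = 0.4167
  class_3: TP=45, FP=6+4+9+1=20, FN=11+9+7+9=36 → 90/146 = 0.6164
  class_4: TP=38, FP=4+5+3+9=21, FN=1+1+3+1=6 → 76/103 = 0.7379
Macro-F1 score = mean = (0.6879 + 0.5000 + 0.4167 + 0.6164 + 0.7379) / 5 = 0.592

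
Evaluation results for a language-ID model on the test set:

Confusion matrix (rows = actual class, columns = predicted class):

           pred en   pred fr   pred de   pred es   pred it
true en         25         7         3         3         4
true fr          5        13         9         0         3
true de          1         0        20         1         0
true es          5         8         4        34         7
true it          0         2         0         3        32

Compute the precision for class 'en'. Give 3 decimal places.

Treat 'en' as positive and all other classes as negative.
precision = TP/(TP+FP).
en: TP=25, FP=5+1+5+0=11 → 25/36 = 0.6944

0.694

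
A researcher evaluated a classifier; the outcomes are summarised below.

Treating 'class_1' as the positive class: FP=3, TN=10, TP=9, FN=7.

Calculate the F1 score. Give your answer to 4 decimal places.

0.6429

Precision = TP/(TP+FP) = 9/12 = 0.7500
Recall = TP/(TP+FN) = 9/16 = 0.5625
F1 = 2·TP/(2·TP+FP+FN) = 18/28 = 0.6429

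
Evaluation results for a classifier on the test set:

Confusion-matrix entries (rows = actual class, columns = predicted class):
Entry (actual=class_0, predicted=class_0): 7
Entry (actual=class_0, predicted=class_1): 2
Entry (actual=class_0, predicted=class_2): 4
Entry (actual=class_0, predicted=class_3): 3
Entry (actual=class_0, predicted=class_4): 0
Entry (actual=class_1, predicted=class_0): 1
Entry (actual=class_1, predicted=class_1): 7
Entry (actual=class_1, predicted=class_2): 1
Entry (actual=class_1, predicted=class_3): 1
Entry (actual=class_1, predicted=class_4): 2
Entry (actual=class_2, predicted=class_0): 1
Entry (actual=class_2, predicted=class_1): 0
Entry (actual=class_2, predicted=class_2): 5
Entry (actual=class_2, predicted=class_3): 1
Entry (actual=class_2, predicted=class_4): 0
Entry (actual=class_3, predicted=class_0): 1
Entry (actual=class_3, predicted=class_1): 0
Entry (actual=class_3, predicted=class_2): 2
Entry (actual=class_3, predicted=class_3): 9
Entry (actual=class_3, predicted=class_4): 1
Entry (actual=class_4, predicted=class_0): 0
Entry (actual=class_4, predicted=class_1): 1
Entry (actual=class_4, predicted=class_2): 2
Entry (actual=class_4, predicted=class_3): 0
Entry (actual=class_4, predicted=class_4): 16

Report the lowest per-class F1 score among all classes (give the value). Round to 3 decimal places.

Per-class F1 score (2·TP/(2·TP+FP+FN)):
  class_0: TP=7, FP=1+1+1+0=3, FN=2+4+3+0=9 → 14/26 = 0.5385
  class_1: TP=7, FP=2+0+0+1=3, FN=1+1+1+2=5 → 14/22 = 0.6364
  class_2: TP=5, FP=4+1+2+2=9, FN=1+0+1+0=2 → 10/21 = 0.4762
  class_3: TP=9, FP=3+1+1+0=5, FN=1+0+2+1=4 → 18/27 = 0.6667
  class_4: TP=16, FP=0+2+0+1=3, FN=0+1+2+0=3 → 32/38 = 0.8421
Lowest is class 'class_2' with F1 score = 0.476.

0.476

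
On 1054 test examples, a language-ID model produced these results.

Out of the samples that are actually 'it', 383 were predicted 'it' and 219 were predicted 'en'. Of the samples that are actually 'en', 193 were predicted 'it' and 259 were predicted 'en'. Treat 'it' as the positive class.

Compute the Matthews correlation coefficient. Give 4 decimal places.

0.2080

MCC = (TP·TN − FP·FN) / √((TP+FP)(TP+FN)(TN+FP)(TN+FN))
Numerator = 383·259 − 193·219 = 56930
Denominator = √(576·602·452·478) = √74917850112 = 273711.2532
MCC = 56930 / 273711.2532 = 0.2080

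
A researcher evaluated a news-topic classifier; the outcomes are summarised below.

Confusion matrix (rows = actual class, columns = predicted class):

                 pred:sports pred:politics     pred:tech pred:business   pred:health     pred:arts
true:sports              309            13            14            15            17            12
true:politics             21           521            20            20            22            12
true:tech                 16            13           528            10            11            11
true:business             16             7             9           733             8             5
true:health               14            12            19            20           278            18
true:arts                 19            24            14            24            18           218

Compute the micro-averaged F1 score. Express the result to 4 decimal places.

0.8507

Micro-averaging pools counts across classes: ΣTP=2587, ΣFP=454, ΣFN=454.
Micro-F1 score = 2·TP/(2·TP+FP+FN) on pooled counts = 0.8507 (equals overall accuracy in single-label multiclass).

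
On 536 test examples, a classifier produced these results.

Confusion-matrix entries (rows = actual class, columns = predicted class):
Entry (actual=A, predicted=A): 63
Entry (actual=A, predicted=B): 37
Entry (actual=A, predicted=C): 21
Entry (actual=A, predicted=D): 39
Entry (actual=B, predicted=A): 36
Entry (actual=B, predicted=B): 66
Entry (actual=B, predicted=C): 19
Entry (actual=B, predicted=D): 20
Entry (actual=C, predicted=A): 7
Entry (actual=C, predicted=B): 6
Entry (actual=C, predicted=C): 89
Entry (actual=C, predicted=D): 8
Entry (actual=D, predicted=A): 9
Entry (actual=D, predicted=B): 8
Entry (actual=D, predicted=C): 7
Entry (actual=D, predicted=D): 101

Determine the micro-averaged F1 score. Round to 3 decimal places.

Micro-averaging pools counts across classes: ΣTP=319, ΣFP=217, ΣFN=217.
Micro-F1 score = 2·TP/(2·TP+FP+FN) on pooled counts = 0.595 (equals overall accuracy in single-label multiclass).

0.595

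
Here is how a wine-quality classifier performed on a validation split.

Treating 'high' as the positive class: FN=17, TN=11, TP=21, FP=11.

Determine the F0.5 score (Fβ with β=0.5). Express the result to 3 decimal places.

0.633

Fβ = (1+β²)·TP / ((1+β²)·TP + β²·FN + FP), with β²=1/4
= 1.25·21 / (1.25·21 + 0.25·17 + 11) = 0.633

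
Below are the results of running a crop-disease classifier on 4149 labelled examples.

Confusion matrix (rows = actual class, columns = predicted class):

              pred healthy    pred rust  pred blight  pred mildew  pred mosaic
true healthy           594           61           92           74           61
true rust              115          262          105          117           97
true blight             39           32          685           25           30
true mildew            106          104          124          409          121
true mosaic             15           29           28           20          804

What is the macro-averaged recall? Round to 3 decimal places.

Per-class recall (TP/(TP+FN)):
  healthy: TP=594, FN=61+92+74+61=288 → 594/882 = 0.6735
  rust: TP=262, FN=115+105+117+97=434 → 262/696 = 0.3764
  blight: TP=685, FN=39+32+25+30=126 → 685/811 = 0.8446
  mildew: TP=409, FN=106+104+124+121=455 → 409/864 = 0.4734
  mosaic: TP=804, FN=15+29+28+20=92 → 804/896 = 0.8973
Macro-recall = mean = (0.6735 + 0.3764 + 0.8446 + 0.4734 + 0.8973) / 5 = 0.653

0.653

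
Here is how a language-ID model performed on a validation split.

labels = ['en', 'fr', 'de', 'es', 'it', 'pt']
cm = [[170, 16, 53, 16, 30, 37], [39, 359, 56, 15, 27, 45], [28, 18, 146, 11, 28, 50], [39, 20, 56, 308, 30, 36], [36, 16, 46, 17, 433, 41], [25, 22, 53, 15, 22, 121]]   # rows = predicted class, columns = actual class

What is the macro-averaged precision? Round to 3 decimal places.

0.591

Per-class precision (TP/(TP+FP)):
  en: TP=170, FP=16+53+16+30+37=152 → 170/322 = 0.5280
  fr: TP=359, FP=39+56+15+27+45=182 → 359/541 = 0.6636
  de: TP=146, FP=28+18+11+28+50=135 → 146/281 = 0.5196
  es: TP=308, FP=39+20+56+30+36=181 → 308/489 = 0.6299
  it: TP=433, FP=36+16+46+17+41=156 → 433/589 = 0.7351
  pt: TP=121, FP=25+22+53+15+22=137 → 121/258 = 0.4690
Macro-precision = mean = (0.5280 + 0.6636 + 0.5196 + 0.6299 + 0.7351 + 0.4690) / 6 = 0.591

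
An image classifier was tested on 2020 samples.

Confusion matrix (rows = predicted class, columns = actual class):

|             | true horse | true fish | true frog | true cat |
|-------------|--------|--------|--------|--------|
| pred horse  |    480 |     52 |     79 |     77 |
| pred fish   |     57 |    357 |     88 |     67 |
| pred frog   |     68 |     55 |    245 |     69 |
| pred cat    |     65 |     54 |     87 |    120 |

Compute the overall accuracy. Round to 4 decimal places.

Accuracy = trace / total = (480+357+245+120=1202) / 2020 = 1202/2020 = 0.5950

0.5950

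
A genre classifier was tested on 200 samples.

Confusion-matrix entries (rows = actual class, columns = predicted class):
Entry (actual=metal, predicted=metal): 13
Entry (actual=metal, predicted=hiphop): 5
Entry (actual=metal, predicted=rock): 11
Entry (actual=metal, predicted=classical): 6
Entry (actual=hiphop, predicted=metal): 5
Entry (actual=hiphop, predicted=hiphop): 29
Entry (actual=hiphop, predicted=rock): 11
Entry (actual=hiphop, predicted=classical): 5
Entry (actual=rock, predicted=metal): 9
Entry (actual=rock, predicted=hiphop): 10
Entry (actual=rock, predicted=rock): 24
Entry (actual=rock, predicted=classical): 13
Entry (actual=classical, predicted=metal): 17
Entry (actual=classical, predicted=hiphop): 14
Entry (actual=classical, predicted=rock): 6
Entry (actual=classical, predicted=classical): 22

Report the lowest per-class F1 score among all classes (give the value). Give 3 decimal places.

Per-class F1 score (2·TP/(2·TP+FP+FN)):
  metal: TP=13, FP=5+9+17=31, FN=5+11+6=22 → 26/79 = 0.3291
  hiphop: TP=29, FP=5+10+14=29, FN=5+11+5=21 → 58/108 = 0.5370
  rock: TP=24, FP=11+11+6=28, FN=9+10+13=32 → 48/108 = 0.4444
  classical: TP=22, FP=6+5+13=24, FN=17+14+6=37 → 44/105 = 0.4190
Lowest is class 'metal' with F1 score = 0.329.

0.329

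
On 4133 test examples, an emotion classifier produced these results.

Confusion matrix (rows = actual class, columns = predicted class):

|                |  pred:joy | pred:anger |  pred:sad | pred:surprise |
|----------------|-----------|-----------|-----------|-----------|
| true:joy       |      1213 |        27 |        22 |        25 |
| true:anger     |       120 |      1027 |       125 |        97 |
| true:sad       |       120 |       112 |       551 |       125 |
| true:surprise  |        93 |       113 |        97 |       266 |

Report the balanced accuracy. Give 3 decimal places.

Balanced accuracy = mean of per-class recall.
  joy: recall = 1213/1287 = 0.9425
  anger: recall = 1027/1369 = 0.7502
  sad: recall = 551/908 = 0.6068
  surprise: recall = 266/569 = 0.4675
Mean = (0.9425 + 0.7502 + 0.6068 + 0.4675) / 4 = 0.692

0.692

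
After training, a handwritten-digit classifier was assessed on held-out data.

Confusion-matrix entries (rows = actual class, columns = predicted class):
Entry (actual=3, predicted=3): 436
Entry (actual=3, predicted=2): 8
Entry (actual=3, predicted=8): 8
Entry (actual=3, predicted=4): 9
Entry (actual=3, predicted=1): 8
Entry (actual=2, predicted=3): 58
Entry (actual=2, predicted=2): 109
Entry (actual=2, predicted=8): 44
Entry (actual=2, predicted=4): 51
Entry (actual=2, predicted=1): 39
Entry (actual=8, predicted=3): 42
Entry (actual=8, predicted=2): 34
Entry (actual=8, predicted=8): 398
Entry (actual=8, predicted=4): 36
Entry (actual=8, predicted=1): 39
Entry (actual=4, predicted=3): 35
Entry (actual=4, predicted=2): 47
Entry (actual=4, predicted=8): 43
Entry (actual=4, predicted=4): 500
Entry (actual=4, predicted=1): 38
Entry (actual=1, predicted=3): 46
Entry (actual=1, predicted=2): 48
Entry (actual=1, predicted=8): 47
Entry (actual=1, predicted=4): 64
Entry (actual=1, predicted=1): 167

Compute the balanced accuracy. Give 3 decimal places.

0.644

Balanced accuracy = mean of per-class recall.
  3: recall = 436/469 = 0.9296
  2: recall = 109/301 = 0.3621
  8: recall = 398/549 = 0.7250
  4: recall = 500/663 = 0.7541
  1: recall = 167/372 = 0.4489
Mean = (0.9296 + 0.3621 + 0.7250 + 0.7541 + 0.4489) / 5 = 0.644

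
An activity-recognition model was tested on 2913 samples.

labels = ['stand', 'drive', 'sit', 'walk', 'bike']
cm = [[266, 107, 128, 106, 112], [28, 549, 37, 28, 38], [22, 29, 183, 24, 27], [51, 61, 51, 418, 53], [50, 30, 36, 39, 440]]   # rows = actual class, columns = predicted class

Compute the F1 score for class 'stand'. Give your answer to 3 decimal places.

0.468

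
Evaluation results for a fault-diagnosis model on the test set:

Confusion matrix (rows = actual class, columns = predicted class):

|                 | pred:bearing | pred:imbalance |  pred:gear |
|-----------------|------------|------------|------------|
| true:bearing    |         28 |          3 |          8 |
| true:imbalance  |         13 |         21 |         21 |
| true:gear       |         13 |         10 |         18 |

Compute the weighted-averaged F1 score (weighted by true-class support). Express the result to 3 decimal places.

0.490

Per-class F1 score (2·TP/(2·TP+FP+FN)):
  bearing: TP=28, FP=13+13=26, FN=3+8=11 → 56/93 = 0.6022
  imbalance: TP=21, FP=3+10=13, FN=13+21=34 → 42/89 = 0.4719
  gear: TP=18, FP=8+21=29, FN=13+10=23 → 36/88 = 0.4091
Weighted-F1 score = Σ (supportᵢ/N)·F1 scoreᵢ with N=135: (39/135)·0.6022 + (55/135)·0.4719 + (41/135)·0.4091 = 0.490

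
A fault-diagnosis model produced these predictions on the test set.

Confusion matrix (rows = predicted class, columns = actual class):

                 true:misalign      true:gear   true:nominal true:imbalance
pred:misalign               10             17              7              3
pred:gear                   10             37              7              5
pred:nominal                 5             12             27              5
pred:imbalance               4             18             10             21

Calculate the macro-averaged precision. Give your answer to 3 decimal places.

Per-class precision (TP/(TP+FP)):
  misalign: TP=10, FP=17+7+3=27 → 10/37 = 0.2703
  gear: TP=37, FP=10+7+5=22 → 37/59 = 0.6271
  nominal: TP=27, FP=5+12+5=22 → 27/49 = 0.5510
  imbalance: TP=21, FP=4+18+10=32 → 21/53 = 0.3962
Macro-precision = mean = (0.2703 + 0.6271 + 0.5510 + 0.3962) / 4 = 0.461

0.461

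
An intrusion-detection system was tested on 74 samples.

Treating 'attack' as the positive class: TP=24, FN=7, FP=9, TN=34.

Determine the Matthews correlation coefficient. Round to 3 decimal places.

0.561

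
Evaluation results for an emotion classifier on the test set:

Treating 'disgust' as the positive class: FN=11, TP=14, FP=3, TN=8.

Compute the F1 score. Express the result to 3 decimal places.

0.667

Precision = TP/(TP+FP) = 14/17 = 0.8235
Recall = TP/(TP+FN) = 14/25 = 0.5600
F1 = 2·TP/(2·TP+FP+FN) = 28/42 = 0.667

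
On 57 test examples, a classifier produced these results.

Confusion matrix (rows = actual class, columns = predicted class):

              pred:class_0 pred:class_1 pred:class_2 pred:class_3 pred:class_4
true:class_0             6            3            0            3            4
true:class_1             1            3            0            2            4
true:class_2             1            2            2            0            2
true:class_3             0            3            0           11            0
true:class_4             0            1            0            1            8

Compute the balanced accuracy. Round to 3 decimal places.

0.509

Balanced accuracy = mean of per-class recall.
  class_0: recall = 6/16 = 0.3750
  class_1: recall = 3/10 = 0.3000
  class_2: recall = 2/7 = 0.2857
  class_3: recall = 11/14 = 0.7857
  class_4: recall = 8/10 = 0.8000
Mean = (0.3750 + 0.3000 + 0.2857 + 0.7857 + 0.8000) / 5 = 0.509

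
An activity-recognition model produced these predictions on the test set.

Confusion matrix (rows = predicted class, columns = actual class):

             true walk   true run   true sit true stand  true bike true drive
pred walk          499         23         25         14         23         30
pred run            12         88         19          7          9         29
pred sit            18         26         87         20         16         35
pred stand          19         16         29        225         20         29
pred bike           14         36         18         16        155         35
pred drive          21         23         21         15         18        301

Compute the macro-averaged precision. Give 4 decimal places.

Per-class precision (TP/(TP+FP)):
  walk: TP=499, FP=23+25+14+23+30=115 → 499/614 = 0.81270
  run: TP=88, FP=12+19+7+9+29=76 → 88/164 = 0.53659
  sit: TP=87, FP=18+26+20+16+35=115 → 87/202 = 0.43069
  stand: TP=225, FP=19+16+29+20+29=113 → 225/338 = 0.66568
  bike: TP=155, FP=14+36+18+16+35=119 → 155/274 = 0.56569
  drive: TP=301, FP=21+23+21+15+18=98 → 301/399 = 0.75439
Macro-precision = mean = (0.81270 + 0.53659 + 0.43069 + 0.66568 + 0.56569 + 0.75439) / 6 = 0.6276

0.6276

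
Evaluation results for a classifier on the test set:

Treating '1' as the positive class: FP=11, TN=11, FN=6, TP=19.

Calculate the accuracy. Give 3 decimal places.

Accuracy = (TP+TN)/N = (19+11)/47 = 0.638

0.638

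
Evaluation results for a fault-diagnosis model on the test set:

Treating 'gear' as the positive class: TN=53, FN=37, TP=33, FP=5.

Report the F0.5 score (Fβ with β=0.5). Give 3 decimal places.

Fβ = (1+β²)·TP / ((1+β²)·TP + β²·FN + FP), with β²=1/4
= 1.25·33 / (1.25·33 + 0.25·37 + 5) = 0.743

0.743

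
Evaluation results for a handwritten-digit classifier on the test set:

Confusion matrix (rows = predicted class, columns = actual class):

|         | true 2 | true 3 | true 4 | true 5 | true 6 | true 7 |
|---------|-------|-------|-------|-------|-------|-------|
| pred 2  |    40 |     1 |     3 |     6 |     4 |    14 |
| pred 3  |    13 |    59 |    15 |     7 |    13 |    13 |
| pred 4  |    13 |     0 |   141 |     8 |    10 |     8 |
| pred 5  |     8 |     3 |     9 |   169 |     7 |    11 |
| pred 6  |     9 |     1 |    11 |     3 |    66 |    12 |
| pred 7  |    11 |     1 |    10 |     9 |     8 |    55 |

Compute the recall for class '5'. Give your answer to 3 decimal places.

0.837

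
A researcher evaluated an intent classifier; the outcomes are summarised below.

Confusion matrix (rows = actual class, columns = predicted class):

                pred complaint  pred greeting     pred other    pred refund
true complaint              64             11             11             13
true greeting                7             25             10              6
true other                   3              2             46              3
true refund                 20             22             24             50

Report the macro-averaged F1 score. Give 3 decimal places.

0.573

Per-class F1 score (2·TP/(2·TP+FP+FN)):
  complaint: TP=64, FP=7+3+20=30, FN=11+11+13=35 → 128/193 = 0.6632
  greeting: TP=25, FP=11+2+22=35, FN=7+10+6=23 → 50/108 = 0.4630
  other: TP=46, FP=11+10+24=45, FN=3+2+3=8 → 92/145 = 0.6345
  refund: TP=50, FP=13+6+3=22, FN=20+22+24=66 → 100/188 = 0.5319
Macro-F1 score = mean = (0.6632 + 0.4630 + 0.6345 + 0.5319) / 4 = 0.573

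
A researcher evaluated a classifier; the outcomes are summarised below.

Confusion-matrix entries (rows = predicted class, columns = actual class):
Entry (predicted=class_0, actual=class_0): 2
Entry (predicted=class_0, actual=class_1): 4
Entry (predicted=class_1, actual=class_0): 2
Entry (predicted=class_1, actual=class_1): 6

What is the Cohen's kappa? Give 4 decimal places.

Observed agreement pₒ = trace/N = 8/14 = 0.57143
Expected agreement pₑ = Σ (rowᵢ·colᵢ)/N² = (4·6 + 10·8)/14² = 0.53061
κ = (pₒ − pₑ)/(1 − pₑ) = (0.57143 − 0.53061)/(1 − 0.53061) = 0.0870

0.0870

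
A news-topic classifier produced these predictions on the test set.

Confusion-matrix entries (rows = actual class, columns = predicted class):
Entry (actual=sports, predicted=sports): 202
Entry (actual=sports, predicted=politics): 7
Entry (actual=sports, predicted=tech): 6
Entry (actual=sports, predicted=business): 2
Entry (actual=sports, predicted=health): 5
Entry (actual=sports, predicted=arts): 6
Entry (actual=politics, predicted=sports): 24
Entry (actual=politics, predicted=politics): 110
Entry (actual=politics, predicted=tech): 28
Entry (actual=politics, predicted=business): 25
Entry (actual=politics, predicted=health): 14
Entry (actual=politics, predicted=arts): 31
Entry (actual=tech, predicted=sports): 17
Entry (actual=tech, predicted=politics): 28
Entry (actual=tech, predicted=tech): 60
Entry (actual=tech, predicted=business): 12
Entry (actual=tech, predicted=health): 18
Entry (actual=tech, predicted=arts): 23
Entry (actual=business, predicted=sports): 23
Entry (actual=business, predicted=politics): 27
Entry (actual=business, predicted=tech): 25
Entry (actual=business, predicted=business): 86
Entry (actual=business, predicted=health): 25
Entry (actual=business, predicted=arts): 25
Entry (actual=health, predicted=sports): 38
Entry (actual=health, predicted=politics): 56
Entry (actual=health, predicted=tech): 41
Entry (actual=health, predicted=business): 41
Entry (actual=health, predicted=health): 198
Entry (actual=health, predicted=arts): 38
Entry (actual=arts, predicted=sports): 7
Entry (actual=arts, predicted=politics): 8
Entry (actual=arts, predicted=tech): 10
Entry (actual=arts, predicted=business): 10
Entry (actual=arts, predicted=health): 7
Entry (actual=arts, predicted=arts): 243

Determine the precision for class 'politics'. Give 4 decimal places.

0.4661

Take TP from the diagonal, FP from the rest of the 'politics' prediction marginal, FN from the rest of the 'politics' actual marginal.
precision = TP/(TP+FP).
politics: TP=110, FP=7+28+27+56+8=126 → 110/236 = 0.46610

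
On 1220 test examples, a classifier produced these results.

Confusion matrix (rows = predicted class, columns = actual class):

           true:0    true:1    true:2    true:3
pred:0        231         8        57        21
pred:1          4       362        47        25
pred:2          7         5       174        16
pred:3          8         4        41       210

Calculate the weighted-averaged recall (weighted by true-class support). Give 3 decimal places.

0.801

Per-class recall (TP/(TP+FN)):
  0: TP=231, FN=4+7+8=19 → 231/250 = 0.9240
  1: TP=362, FN=8+5+4=17 → 362/379 = 0.9551
  2: TP=174, FN=57+47+41=145 → 174/319 = 0.5455
  3: TP=210, FN=21+25+16=62 → 210/272 = 0.7721
Weighted-recall = Σ (supportᵢ/N)·recallᵢ with N=1220: (250/1220)·0.9240 + (379/1220)·0.9551 + (319/1220)·0.5455 + (272/1220)·0.7721 = 0.801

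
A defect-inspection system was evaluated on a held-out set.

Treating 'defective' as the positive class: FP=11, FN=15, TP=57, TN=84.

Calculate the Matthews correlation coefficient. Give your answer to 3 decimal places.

0.681

MCC = (TP·TN − FP·FN) / √((TP+FP)(TP+FN)(TN+FP)(TN+FN))
Numerator = 57·84 − 11·15 = 4623
Denominator = √(68·72·95·99) = √46046880 = 6785.7851
MCC = 4623 / 6785.7851 = 0.681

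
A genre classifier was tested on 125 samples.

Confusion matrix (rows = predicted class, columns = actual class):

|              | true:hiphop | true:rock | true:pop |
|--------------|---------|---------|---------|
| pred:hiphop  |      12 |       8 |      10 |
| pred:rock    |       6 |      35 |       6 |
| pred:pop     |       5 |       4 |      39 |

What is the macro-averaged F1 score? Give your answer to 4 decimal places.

0.6516

Per-class F1 score (2·TP/(2·TP+FP+FN)):
  hiphop: TP=12, FP=8+10=18, FN=6+5=11 → 24/53 = 0.45283
  rock: TP=35, FP=6+6=12, FN=8+4=12 → 70/94 = 0.74468
  pop: TP=39, FP=5+4=9, FN=10+6=16 → 78/103 = 0.75728
Macro-F1 score = mean = (0.45283 + 0.74468 + 0.75728) / 3 = 0.6516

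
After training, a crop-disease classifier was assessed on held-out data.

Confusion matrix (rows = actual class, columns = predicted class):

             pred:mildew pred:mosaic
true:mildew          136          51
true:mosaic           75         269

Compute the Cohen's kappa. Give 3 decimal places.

Observed agreement pₒ = trace/N = 405/531 = 0.7627
Expected agreement pₑ = Σ (rowᵢ·colᵢ)/N² = (187·211 + 344·320)/531² = 0.5303
κ = (pₒ − pₑ)/(1 − pₑ) = (0.7627 − 0.5303)/(1 − 0.5303) = 0.495

0.495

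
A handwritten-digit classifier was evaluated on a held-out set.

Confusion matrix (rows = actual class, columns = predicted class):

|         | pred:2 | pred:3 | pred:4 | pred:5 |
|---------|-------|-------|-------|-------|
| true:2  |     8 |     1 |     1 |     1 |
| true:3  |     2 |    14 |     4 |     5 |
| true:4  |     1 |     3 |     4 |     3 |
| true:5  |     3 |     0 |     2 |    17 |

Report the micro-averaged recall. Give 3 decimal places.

0.623

Micro-averaging pools counts across classes: ΣTP=43, ΣFP=26, ΣFN=26.
Micro-recall = TP/(TP+FN) on pooled counts = 0.623 (equals overall accuracy in single-label multiclass).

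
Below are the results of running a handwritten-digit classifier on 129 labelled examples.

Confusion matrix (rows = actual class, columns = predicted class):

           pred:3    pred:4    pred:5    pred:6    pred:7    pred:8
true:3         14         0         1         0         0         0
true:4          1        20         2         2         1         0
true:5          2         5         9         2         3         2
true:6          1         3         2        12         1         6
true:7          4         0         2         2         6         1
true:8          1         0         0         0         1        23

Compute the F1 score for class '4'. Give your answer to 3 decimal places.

Treat '4' as positive and all other classes as negative.
F1 score = 2·TP/(2·TP+FP+FN).
4: TP=20, FP=0+5+3+0+0=8, FN=1+2+2+1+0=6 → 40/54 = 0.7407

0.741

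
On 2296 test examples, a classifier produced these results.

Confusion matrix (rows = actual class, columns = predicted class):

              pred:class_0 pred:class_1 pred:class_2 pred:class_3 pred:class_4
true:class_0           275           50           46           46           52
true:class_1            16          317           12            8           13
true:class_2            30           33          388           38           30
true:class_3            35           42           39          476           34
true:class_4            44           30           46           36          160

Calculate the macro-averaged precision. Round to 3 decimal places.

0.686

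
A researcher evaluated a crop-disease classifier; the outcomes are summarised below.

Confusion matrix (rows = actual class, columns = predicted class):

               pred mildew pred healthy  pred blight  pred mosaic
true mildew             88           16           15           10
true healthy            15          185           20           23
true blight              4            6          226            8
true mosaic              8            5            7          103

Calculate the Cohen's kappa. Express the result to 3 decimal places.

0.745

Observed agreement pₒ = trace/N = 602/739 = 0.8146
Expected agreement pₑ = Σ (rowᵢ·colᵢ)/N² = (129·115 + 243·212 + 244·268 + 123·144)/739² = 0.2737
κ = (pₒ − pₑ)/(1 − pₑ) = (0.8146 − 0.2737)/(1 − 0.2737) = 0.745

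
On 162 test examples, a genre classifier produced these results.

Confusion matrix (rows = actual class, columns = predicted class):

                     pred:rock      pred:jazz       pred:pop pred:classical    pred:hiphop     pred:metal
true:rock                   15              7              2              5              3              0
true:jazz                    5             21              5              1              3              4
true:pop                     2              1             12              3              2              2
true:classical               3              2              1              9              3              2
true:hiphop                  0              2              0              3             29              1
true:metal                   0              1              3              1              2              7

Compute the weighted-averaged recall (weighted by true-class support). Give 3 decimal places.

0.574

Per-class recall (TP/(TP+FN)):
  rock: TP=15, FN=7+2+5+3+0=17 → 15/32 = 0.4688
  jazz: TP=21, FN=5+5+1+3+4=18 → 21/39 = 0.5385
  pop: TP=12, FN=2+1+3+2+2=10 → 12/22 = 0.5455
  classical: TP=9, FN=3+2+1+3+2=11 → 9/20 = 0.4500
  hiphop: TP=29, FN=0+2+0+3+1=6 → 29/35 = 0.8286
  metal: TP=7, FN=0+1+3+1+2=7 → 7/14 = 0.5000
Weighted-recall = Σ (supportᵢ/N)·recallᵢ with N=162: (32/162)·0.4688 + (39/162)·0.5385 + (22/162)·0.5455 + (20/162)·0.4500 + (35/162)·0.8286 + (14/162)·0.5000 = 0.574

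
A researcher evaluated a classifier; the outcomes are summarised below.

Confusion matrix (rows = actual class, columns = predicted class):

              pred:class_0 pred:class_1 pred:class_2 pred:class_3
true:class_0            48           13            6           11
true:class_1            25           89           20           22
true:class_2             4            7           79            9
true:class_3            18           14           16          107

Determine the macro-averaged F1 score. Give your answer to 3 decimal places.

0.654

Per-class F1 score (2·TP/(2·TP+FP+FN)):
  class_0: TP=48, FP=25+4+18=47, FN=13+6+11=30 → 96/173 = 0.5549
  class_1: TP=89, FP=13+7+14=34, FN=25+20+22=67 → 178/279 = 0.6380
  class_2: TP=79, FP=6+20+16=42, FN=4+7+9=20 → 158/220 = 0.7182
  class_3: TP=107, FP=11+22+9=42, FN=18+14+16=48 → 214/304 = 0.7039
Macro-F1 score = mean = (0.5549 + 0.6380 + 0.7182 + 0.7039) / 4 = 0.654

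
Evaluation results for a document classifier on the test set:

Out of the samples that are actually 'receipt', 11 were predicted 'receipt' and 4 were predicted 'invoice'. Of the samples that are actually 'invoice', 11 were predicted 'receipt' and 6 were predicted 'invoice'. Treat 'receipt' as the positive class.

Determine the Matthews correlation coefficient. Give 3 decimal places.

0.093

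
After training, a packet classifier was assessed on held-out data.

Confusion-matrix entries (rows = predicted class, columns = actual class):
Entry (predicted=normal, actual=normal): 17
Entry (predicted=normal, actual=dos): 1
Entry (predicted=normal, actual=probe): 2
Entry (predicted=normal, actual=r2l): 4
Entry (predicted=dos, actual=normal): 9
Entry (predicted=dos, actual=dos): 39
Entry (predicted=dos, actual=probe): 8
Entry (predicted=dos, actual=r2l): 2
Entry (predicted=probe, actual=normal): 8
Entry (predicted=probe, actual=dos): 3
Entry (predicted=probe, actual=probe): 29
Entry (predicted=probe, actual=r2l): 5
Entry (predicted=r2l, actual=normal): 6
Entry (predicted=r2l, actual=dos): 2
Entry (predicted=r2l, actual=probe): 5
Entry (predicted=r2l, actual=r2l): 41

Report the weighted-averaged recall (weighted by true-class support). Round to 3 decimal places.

Per-class recall (TP/(TP+FN)):
  normal: TP=17, FN=9+8+6=23 → 17/40 = 0.4250
  dos: TP=39, FN=1+3+2=6 → 39/45 = 0.8667
  probe: TP=29, FN=2+8+5=15 → 29/44 = 0.6591
  r2l: TP=41, FN=4+2+5=11 → 41/52 = 0.7885
Weighted-recall = Σ (supportᵢ/N)·recallᵢ with N=181: (40/181)·0.4250 + (45/181)·0.8667 + (44/181)·0.6591 + (52/181)·0.7885 = 0.696

0.696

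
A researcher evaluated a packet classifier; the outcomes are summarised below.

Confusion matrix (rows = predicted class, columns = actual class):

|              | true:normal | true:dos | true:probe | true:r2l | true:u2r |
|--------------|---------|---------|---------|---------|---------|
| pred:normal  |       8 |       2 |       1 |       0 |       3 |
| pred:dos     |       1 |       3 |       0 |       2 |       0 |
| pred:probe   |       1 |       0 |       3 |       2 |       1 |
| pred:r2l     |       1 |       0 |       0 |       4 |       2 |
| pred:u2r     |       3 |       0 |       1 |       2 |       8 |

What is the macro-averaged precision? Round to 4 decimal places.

0.5286

Per-class precision (TP/(TP+FP)):
  normal: TP=8, FP=2+1+0+3=6 → 8/14 = 0.57143
  dos: TP=3, FP=1+0+2+0=3 → 3/6 = 0.50000
  probe: TP=3, FP=1+0+2+1=4 → 3/7 = 0.42857
  r2l: TP=4, FP=1+0+0+2=3 → 4/7 = 0.57143
  u2r: TP=8, FP=3+0+1+2=6 → 8/14 = 0.57143
Macro-precision = mean = (0.57143 + 0.50000 + 0.42857 + 0.57143 + 0.57143) / 5 = 0.5286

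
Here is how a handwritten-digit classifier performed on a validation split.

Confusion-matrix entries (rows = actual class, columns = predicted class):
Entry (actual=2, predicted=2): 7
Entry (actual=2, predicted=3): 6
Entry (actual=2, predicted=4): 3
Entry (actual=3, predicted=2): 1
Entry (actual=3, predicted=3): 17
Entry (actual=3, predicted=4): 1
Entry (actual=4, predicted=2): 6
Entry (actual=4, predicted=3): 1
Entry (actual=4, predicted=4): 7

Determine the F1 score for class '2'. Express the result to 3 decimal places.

0.467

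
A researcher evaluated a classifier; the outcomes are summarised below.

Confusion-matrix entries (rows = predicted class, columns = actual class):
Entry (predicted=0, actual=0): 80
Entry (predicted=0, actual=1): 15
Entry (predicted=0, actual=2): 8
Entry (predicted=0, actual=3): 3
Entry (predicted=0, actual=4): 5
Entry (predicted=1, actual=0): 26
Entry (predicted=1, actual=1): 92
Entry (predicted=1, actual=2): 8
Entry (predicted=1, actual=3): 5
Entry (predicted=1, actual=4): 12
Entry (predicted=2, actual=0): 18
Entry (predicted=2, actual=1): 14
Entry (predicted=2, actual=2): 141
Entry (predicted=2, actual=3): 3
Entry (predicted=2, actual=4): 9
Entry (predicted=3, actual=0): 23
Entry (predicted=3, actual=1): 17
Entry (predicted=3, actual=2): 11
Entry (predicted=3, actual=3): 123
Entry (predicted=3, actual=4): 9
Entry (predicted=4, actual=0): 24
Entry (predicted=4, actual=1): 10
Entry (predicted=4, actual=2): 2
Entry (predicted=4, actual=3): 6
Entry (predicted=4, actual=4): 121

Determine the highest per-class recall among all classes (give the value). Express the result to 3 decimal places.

Per-class recall (TP/(TP+FN)):
  0: TP=80, FN=26+18+23+24=91 → 80/171 = 0.4678
  1: TP=92, FN=15+14+17+10=56 → 92/148 = 0.6216
  2: TP=141, FN=8+8+11+2=29 → 141/170 = 0.8294
  3: TP=123, FN=3+5+3+6=17 → 123/140 = 0.8786
  4: TP=121, FN=5+12+9+9=35 → 121/156 = 0.7756
Highest is class '3' with recall = 0.879.

0.879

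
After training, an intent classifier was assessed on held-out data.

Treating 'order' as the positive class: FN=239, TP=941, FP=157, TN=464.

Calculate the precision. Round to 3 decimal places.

0.857

Precision = TP/(TP+FP) = 941/(941+157) = 941/1098 = 0.857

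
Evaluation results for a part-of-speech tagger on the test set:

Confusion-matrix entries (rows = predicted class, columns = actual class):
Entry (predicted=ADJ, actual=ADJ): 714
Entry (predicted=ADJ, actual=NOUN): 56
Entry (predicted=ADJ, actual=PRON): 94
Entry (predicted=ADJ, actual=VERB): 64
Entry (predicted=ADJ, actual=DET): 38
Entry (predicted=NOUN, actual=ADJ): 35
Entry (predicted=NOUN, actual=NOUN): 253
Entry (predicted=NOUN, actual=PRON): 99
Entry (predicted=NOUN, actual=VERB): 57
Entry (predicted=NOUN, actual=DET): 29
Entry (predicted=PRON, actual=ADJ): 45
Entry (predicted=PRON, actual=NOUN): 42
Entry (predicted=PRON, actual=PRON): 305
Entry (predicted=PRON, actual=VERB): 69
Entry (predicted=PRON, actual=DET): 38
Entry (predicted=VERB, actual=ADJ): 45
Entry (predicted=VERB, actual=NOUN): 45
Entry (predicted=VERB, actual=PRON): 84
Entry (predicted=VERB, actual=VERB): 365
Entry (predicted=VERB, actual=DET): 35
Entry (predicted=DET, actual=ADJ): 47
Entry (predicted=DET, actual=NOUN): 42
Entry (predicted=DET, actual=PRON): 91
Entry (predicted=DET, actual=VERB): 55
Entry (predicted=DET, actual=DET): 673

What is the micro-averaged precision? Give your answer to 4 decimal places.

Micro-averaging pools counts across classes: ΣTP=2310, ΣFP=1110, ΣFN=1110.
Micro-precision = TP/(TP+FP) on pooled counts = 0.6754 (equals overall accuracy in single-label multiclass).

0.6754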